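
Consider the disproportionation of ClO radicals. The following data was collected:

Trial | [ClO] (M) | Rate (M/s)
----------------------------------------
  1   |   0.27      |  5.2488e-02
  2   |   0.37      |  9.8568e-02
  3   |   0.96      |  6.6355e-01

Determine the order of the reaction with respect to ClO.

second order (2)

Step 1: Compare trials to find order n where rate₂/rate₁ = ([ClO]₂/[ClO]₁)^n
Step 2: rate₂/rate₁ = 9.8568e-02/5.2488e-02 = 1.878
Step 3: [ClO]₂/[ClO]₁ = 0.37/0.27 = 1.37
Step 4: n = ln(1.878)/ln(1.37) = 2.00 ≈ 2
Step 5: The reaction is second order in ClO.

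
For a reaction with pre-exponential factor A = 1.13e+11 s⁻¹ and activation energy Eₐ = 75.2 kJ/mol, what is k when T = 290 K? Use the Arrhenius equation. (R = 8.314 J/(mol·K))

3.22e-03 s⁻¹

Step 1: Use the Arrhenius equation: k = A × exp(-Eₐ/RT)
Step 2: Convert Eₐ to J/mol: 75.2 kJ/mol = 75200 J/mol
Step 3: Calculate the exponent: -Eₐ/(RT) = -75200/(8.314 × 290) = -31.18960
Step 4: k = 1.13e+11 × exp(-31.18960)
Step 5: k = 1.13e+11 × 2.84793e-14 = 3.2182e-03 s⁻¹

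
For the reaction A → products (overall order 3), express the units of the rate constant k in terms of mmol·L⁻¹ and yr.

(mmol·L⁻¹)⁻²·yr⁻¹

Step 1: For overall order n, rate = k × (concentration)^n.
Step 2: Rate has units mmol·L⁻¹·yr⁻¹; concentration term has units (mmol·L⁻¹)^3.
Step 3: k = rate / (concentration)^n, so units of k = (mmol·L⁻¹)^(1-3)·yr⁻¹ = (mmol·L⁻¹)⁻²·yr⁻¹.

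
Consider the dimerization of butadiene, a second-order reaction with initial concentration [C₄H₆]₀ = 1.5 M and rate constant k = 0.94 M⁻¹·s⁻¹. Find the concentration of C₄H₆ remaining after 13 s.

0.0776 M

Step 1: For a second-order reaction: 1/[C₄H₆] = 1/[C₄H₆]₀ + kt
Step 2: 1/[C₄H₆] = 1/1.5 + 0.94 × 13
Step 3: 1/[C₄H₆] = 0.6667 + 12.22 = 12.89
Step 4: [C₄H₆] = 1/12.89 = 0.0776 M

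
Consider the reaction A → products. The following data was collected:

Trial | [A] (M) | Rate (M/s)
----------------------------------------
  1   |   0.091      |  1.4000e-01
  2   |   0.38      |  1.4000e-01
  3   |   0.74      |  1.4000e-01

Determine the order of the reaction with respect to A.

zeroth order (0)

Step 1: Compare trials - when concentration changes, rate stays constant.
Step 2: rate₂/rate₁ = 1.4000e-01/1.4000e-01 = 1
Step 3: [A]₂/[A]₁ = 0.38/0.091 = 4.176
Step 4: Since rate ratio ≈ (conc ratio)^0, the reaction is zeroth order.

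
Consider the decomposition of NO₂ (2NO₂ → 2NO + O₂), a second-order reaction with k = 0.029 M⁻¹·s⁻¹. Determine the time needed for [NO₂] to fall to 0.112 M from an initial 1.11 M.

276.8 s

Step 1: For second-order: t = (1/[NO₂] - 1/[NO₂]₀)/k
Step 2: t = (1/0.112 - 1/1.11)/0.029
Step 3: t = (8.929 - 0.9009)/0.029
Step 4: t = 8.028/0.029 = 276.8 s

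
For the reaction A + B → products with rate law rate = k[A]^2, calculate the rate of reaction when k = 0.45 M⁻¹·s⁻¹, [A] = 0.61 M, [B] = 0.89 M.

0.1674 M/s

Step 1: The rate law is rate = k[A]^2
Step 2: Note that the rate does not depend on [B] (zero order in B).
Step 3: rate = 0.45 × (0.61)^2 = 0.167445 M/s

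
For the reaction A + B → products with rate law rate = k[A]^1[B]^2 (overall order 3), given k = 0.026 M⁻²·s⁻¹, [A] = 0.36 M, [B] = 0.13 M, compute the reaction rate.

0.0001582 M/s

Step 1: The rate law is rate = k[A]^1[B]^2, overall order = 1+2 = 3
Step 2: Substitute values: rate = 0.026 × (0.36)^1 × (0.13)^2
Step 3: rate = 0.026 × 0.36 × 0.0169 = 0.000158184 M/s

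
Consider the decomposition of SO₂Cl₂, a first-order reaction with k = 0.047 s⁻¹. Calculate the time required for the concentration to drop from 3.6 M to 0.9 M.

29.5 s

Step 1: For first-order: t = ln([SO₂Cl₂]₀/[SO₂Cl₂])/k
Step 2: t = ln(3.6/0.9)/0.047
Step 3: t = ln(4)/0.047
Step 4: t = 1.386/0.047 = 29.5 s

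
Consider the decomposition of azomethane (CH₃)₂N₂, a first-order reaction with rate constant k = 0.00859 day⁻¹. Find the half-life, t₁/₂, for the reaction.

80.69 day

Step 1: For a first-order reaction, t₁/₂ = ln(2)/k
Step 2: t₁/₂ = ln(2)/0.00859
Step 3: t₁/₂ = 0.6931/0.00859 = 80.69 day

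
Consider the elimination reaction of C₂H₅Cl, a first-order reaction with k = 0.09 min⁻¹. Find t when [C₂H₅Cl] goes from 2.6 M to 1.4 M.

6.878 min

Step 1: For first-order: t = ln([C₂H₅Cl]₀/[C₂H₅Cl])/k
Step 2: t = ln(2.6/1.4)/0.09
Step 3: t = ln(1.857)/0.09
Step 4: t = 0.619/0.09 = 6.878 min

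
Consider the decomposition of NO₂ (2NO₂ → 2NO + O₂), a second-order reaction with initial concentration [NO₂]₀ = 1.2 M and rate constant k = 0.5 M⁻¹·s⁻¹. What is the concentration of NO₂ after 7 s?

0.2308 M

Step 1: For a second-order reaction: 1/[NO₂] = 1/[NO₂]₀ + kt
Step 2: 1/[NO₂] = 1/1.2 + 0.5 × 7
Step 3: 1/[NO₂] = 0.8333 + 3.5 = 4.333
Step 4: [NO₂] = 1/4.333 = 0.2308 M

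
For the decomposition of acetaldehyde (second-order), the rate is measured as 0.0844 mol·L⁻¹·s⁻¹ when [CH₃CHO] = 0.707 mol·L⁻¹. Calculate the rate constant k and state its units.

0.1689 (mol·L⁻¹)⁻¹·s⁻¹

Step 1: rate = k[CH₃CHO]^2, so k = rate / [CH₃CHO]^2.
Step 2: k = 0.0844 / (0.707)^2 = 0.0844 / 0.4998.
Step 3: k = 0.1689 (mol·L⁻¹)⁻¹·s⁻¹.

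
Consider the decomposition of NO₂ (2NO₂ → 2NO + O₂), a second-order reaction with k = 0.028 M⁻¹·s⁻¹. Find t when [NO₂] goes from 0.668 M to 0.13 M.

221.3 s

Step 1: For second-order: t = (1/[NO₂] - 1/[NO₂]₀)/k
Step 2: t = (1/0.13 - 1/0.668)/0.028
Step 3: t = (7.692 - 1.497)/0.028
Step 4: t = 6.195/0.028 = 221.3 s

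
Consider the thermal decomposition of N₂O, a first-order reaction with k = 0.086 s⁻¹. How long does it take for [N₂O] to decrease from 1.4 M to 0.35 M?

16.12 s

Step 1: For first-order: t = ln([N₂O]₀/[N₂O])/k
Step 2: t = ln(1.4/0.35)/0.086
Step 3: t = ln(4)/0.086
Step 4: t = 1.386/0.086 = 16.12 s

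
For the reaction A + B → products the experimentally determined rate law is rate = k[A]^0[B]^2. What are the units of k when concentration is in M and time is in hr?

M⁻¹·hr⁻¹

Step 1: Overall order = 0 + 2 = 2.
Step 2: rate has units M·hr⁻¹; [A]^0[B]^2 has units M^2.
Step 3: k = rate/([A]^0[B]^2), so units of k = M^(1-2)·hr⁻¹ = M⁻¹·hr⁻¹.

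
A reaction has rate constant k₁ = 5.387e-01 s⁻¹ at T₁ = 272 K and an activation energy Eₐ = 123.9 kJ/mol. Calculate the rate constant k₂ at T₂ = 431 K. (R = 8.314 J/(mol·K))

3.231e+08 s⁻¹

Step 1: Use the two-temperature Arrhenius form: ln(k₂/k₁) = -Eₐ/R × (1/T₂ - 1/T₁)
Step 2: Convert Eₐ to J/mol: 123.9 kJ/mol = 123900 J/mol
Step 3: 1/T₂ - 1/T₁ = 1/431 - 1/272 = -1.356285e-03 K⁻¹
Step 4: ln(k₂/k₁) = -123900/8.314 × -1.356285e-03 = 20.21214
Step 5: k₂ = k₁ × exp(20.21214) = 5.387e-01 × 5.99820e+08 = 3.231e+08 s⁻¹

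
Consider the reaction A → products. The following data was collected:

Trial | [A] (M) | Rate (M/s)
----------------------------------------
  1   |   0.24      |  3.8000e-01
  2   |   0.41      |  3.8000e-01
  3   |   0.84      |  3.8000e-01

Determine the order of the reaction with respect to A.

zeroth order (0)

Step 1: Compare trials - when concentration changes, rate stays constant.
Step 2: rate₂/rate₁ = 3.8000e-01/3.8000e-01 = 1
Step 3: [A]₂/[A]₁ = 0.41/0.24 = 1.708
Step 4: Since rate ratio ≈ (conc ratio)^0, the reaction is zeroth order.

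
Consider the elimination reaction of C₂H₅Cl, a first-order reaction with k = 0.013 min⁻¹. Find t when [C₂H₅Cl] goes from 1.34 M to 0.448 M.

84.28 min

Step 1: For first-order: t = ln([C₂H₅Cl]₀/[C₂H₅Cl])/k
Step 2: t = ln(1.34/0.448)/0.013
Step 3: t = ln(2.991)/0.013
Step 4: t = 1.096/0.013 = 84.28 min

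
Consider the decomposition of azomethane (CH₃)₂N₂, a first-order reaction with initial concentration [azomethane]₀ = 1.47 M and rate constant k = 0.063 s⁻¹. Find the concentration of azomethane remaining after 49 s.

0.06709 M

Step 1: For a first-order reaction: [azomethane] = [azomethane]₀ × e^(-kt)
Step 2: [azomethane] = 1.47 × e^(-0.063 × 49)
Step 3: [azomethane] = 1.47 × e^(-3.087)
Step 4: [azomethane] = 1.47 × 0.0456387 = 0.06709 M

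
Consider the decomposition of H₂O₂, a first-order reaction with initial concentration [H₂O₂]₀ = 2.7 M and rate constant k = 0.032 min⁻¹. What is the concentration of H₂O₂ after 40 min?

0.7507 M

Step 1: For a first-order reaction: [H₂O₂] = [H₂O₂]₀ × e^(-kt)
Step 2: [H₂O₂] = 2.7 × e^(-0.032 × 40)
Step 3: [H₂O₂] = 2.7 × e^(-1.28)
Step 4: [H₂O₂] = 2.7 × 0.278037 = 0.7507 M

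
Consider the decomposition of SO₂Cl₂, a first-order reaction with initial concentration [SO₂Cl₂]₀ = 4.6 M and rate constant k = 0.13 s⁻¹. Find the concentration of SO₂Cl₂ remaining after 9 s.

1.428 M

Step 1: For a first-order reaction: [SO₂Cl₂] = [SO₂Cl₂]₀ × e^(-kt)
Step 2: [SO₂Cl₂] = 4.6 × e^(-0.13 × 9)
Step 3: [SO₂Cl₂] = 4.6 × e^(-1.17)
Step 4: [SO₂Cl₂] = 4.6 × 0.310367 = 1.428 M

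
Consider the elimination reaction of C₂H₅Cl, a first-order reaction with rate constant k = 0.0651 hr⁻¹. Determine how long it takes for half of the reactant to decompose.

10.65 hr

Step 1: For a first-order reaction, t₁/₂ = ln(2)/k
Step 2: t₁/₂ = ln(2)/0.0651
Step 3: t₁/₂ = 0.6931/0.0651 = 10.65 hr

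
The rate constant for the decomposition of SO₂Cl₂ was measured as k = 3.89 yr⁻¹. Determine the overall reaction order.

first order (1)

Step 1: The units of k for an nth-order reaction are (concentration)^(1-n)·(time)⁻¹.
Step 2: Here k has units yr⁻¹, so the concentration exponent is 0.
Step 3: 1 - n = 0 ⇒ n = 1. The reaction is first order.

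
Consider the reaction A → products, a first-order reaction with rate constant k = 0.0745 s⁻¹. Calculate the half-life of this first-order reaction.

9.304 s

Step 1: For a first-order reaction, t₁/₂ = ln(2)/k
Step 2: t₁/₂ = ln(2)/0.0745
Step 3: t₁/₂ = 0.6931/0.0745 = 9.304 s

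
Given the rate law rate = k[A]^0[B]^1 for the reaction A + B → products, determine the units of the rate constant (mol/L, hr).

hr⁻¹

Step 1: Overall order = 0 + 1 = 1.
Step 2: rate has units mol/L·hr⁻¹; [A]^0[B]^1 has units (mol/L)^1.
Step 3: k = rate/([A]^0[B]^1), so units of k = (mol/L)^(1-1)·hr⁻¹ = hr⁻¹.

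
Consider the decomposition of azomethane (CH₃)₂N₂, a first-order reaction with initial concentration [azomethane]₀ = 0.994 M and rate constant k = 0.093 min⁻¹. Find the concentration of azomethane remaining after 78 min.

0.0007031 M

Step 1: For a first-order reaction: [azomethane] = [azomethane]₀ × e^(-kt)
Step 2: [azomethane] = 0.994 × e^(-0.093 × 78)
Step 3: [azomethane] = 0.994 × e^(-7.254)
Step 4: [azomethane] = 0.994 × 0.000707339 = 0.0007031 M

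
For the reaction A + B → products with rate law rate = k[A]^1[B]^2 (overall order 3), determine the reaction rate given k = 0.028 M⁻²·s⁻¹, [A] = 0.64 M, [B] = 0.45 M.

0.003629 M/s

Step 1: The rate law is rate = k[A]^1[B]^2, overall order = 1+2 = 3
Step 2: Substitute values: rate = 0.028 × (0.64)^1 × (0.45)^2
Step 3: rate = 0.028 × 0.64 × 0.2025 = 0.0036288 M/s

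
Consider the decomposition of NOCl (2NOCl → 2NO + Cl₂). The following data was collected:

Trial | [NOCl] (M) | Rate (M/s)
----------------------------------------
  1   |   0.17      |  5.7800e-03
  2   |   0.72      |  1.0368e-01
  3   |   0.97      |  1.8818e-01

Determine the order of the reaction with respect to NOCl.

second order (2)

Step 1: Compare trials to find order n where rate₂/rate₁ = ([NOCl]₂/[NOCl]₁)^n
Step 2: rate₂/rate₁ = 1.0368e-01/5.7800e-03 = 17.94
Step 3: [NOCl]₂/[NOCl]₁ = 0.72/0.17 = 4.235
Step 4: n = ln(17.94)/ln(4.235) = 2.00 ≈ 2
Step 5: The reaction is second order in NOCl.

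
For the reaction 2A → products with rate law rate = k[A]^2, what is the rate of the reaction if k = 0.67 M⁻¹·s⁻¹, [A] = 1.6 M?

1.715 M/s

Step 1: Identify the rate law: rate = k[A]^2
Step 2: Substitute values: rate = 0.67 × (1.6)^2
Step 3: Calculate: rate = 0.67 × 2.56 = 1.7152 M/s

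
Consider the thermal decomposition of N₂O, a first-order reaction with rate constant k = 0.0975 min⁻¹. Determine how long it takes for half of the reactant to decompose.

7.109 min

Step 1: For a first-order reaction, t₁/₂ = ln(2)/k
Step 2: t₁/₂ = ln(2)/0.0975
Step 3: t₁/₂ = 0.6931/0.0975 = 7.109 min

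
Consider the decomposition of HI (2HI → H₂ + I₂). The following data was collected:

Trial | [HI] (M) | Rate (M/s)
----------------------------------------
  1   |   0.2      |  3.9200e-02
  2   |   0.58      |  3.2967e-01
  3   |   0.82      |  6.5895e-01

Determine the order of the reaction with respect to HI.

second order (2)

Step 1: Compare trials to find order n where rate₂/rate₁ = ([HI]₂/[HI]₁)^n
Step 2: rate₂/rate₁ = 3.2967e-01/3.9200e-02 = 8.41
Step 3: [HI]₂/[HI]₁ = 0.58/0.2 = 2.9
Step 4: n = ln(8.41)/ln(2.9) = 2.00 ≈ 2
Step 5: The reaction is second order in HI.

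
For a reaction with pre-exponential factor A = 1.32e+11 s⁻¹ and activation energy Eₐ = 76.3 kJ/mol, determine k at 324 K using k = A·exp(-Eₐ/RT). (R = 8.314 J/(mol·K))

6.59e-02 s⁻¹

Step 1: Use the Arrhenius equation: k = A × exp(-Eₐ/RT)
Step 2: Convert Eₐ to J/mol: 76.3 kJ/mol = 76300 J/mol
Step 3: Calculate the exponent: -Eₐ/(RT) = -76300/(8.314 × 324) = -28.32497
Step 4: k = 1.32e+11 × exp(-28.32497)
Step 5: k = 1.32e+11 × 4.99599e-13 = 6.5947e-02 s⁻¹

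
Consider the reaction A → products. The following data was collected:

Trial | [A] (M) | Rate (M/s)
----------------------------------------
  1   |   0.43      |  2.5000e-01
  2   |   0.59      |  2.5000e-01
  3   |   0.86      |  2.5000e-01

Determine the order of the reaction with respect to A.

zeroth order (0)

Step 1: Compare trials - when concentration changes, rate stays constant.
Step 2: rate₂/rate₁ = 2.5000e-01/2.5000e-01 = 1
Step 3: [A]₂/[A]₁ = 0.59/0.43 = 1.372
Step 4: Since rate ratio ≈ (conc ratio)^0, the reaction is zeroth order.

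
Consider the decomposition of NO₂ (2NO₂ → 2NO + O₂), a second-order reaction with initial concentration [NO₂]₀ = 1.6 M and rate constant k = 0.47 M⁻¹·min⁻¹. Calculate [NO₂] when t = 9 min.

0.206 M

Step 1: For a second-order reaction: 1/[NO₂] = 1/[NO₂]₀ + kt
Step 2: 1/[NO₂] = 1/1.6 + 0.47 × 9
Step 3: 1/[NO₂] = 0.625 + 4.23 = 4.855
Step 4: [NO₂] = 1/4.855 = 0.206 M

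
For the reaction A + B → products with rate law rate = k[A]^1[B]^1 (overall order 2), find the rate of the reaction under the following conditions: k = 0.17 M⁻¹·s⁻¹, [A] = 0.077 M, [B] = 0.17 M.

0.002225 M/s

Step 1: The rate law is rate = k[A]^1[B]^1, overall order = 1+1 = 2
Step 2: Substitute values: rate = 0.17 × (0.077)^1 × (0.17)^1
Step 3: rate = 0.17 × 0.077 × 0.17 = 0.0022253 M/s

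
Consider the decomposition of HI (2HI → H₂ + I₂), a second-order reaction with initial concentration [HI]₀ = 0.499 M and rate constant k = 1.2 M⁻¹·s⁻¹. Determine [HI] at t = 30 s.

0.02631 M

Step 1: For a second-order reaction: 1/[HI] = 1/[HI]₀ + kt
Step 2: 1/[HI] = 1/0.499 + 1.2 × 30
Step 3: 1/[HI] = 2.004 + 36 = 38
Step 4: [HI] = 1/38 = 0.02631 M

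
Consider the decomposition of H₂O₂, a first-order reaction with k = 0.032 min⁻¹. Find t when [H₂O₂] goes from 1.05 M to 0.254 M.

44.35 min

Step 1: For first-order: t = ln([H₂O₂]₀/[H₂O₂])/k
Step 2: t = ln(1.05/0.254)/0.032
Step 3: t = ln(4.134)/0.032
Step 4: t = 1.419/0.032 = 44.35 min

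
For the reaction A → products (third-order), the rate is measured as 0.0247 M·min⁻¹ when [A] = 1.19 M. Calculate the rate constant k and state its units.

0.01466 M⁻²·min⁻¹

Step 1: rate = k[A]^3, so k = rate / [A]^3.
Step 2: k = 0.0247 / (1.19)^3 = 0.0247 / 1.685.
Step 3: k = 0.01466 M⁻²·min⁻¹.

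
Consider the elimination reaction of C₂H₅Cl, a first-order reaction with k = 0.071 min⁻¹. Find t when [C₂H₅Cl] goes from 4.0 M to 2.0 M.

9.763 min

Step 1: For first-order: t = ln([C₂H₅Cl]₀/[C₂H₅Cl])/k
Step 2: t = ln(4.0/2.0)/0.071
Step 3: t = ln(2)/0.071
Step 4: t = 0.6931/0.071 = 9.763 min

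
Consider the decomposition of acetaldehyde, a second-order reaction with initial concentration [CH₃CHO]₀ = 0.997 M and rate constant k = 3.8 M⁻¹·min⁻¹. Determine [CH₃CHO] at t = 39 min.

0.006702 M

Step 1: For a second-order reaction: 1/[CH₃CHO] = 1/[CH₃CHO]₀ + kt
Step 2: 1/[CH₃CHO] = 1/0.997 + 3.8 × 39
Step 3: 1/[CH₃CHO] = 1.003 + 148.2 = 149.2
Step 4: [CH₃CHO] = 1/149.2 = 0.006702 M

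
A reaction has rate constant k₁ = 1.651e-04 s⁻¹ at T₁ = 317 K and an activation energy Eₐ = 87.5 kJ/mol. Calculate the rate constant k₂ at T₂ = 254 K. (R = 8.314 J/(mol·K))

4.380e-08 s⁻¹

Step 1: Use the two-temperature Arrhenius form: ln(k₂/k₁) = -Eₐ/R × (1/T₂ - 1/T₁)
Step 2: Convert Eₐ to J/mol: 87.5 kJ/mol = 87500 J/mol
Step 3: 1/T₂ - 1/T₁ = 1/254 - 1/317 = 7.824337e-04 K⁻¹
Step 4: ln(k₂/k₁) = -87500/8.314 × 7.824337e-04 = -8.23466
Step 5: k₂ = k₁ × exp(-8.23466) = 1.651e-04 × 2.65297e-04 = 4.380e-08 s⁻¹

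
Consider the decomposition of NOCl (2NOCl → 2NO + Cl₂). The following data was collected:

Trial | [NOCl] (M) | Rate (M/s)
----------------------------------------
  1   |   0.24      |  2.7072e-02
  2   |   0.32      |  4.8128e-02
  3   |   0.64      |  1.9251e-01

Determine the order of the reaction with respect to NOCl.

second order (2)

Step 1: Compare trials to find order n where rate₂/rate₁ = ([NOCl]₂/[NOCl]₁)^n
Step 2: rate₂/rate₁ = 4.8128e-02/2.7072e-02 = 1.778
Step 3: [NOCl]₂/[NOCl]₁ = 0.32/0.24 = 1.333
Step 4: n = ln(1.778)/ln(1.333) = 2.00 ≈ 2
Step 5: The reaction is second order in NOCl.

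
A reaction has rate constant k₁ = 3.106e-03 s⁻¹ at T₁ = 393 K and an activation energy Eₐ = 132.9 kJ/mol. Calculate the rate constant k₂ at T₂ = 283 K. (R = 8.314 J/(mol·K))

4.227e-10 s⁻¹

Step 1: Use the two-temperature Arrhenius form: ln(k₂/k₁) = -Eₐ/R × (1/T₂ - 1/T₁)
Step 2: Convert Eₐ to J/mol: 132.9 kJ/mol = 132900 J/mol
Step 3: 1/T₂ - 1/T₁ = 1/283 - 1/393 = 9.890396e-04 K⁻¹
Step 4: ln(k₂/k₁) = -132900/8.314 × 9.890396e-04 = -15.80988
Step 5: k₂ = k₁ × exp(-15.80988) = 3.106e-03 × 1.36099e-07 = 4.227e-10 s⁻¹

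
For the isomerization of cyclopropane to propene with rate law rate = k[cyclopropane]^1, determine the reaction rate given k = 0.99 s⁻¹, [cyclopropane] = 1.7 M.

1.683 M/s

Step 1: Identify the rate law: rate = k[cyclopropane]^1
Step 2: Substitute values: rate = 0.99 × (1.7)^1
Step 3: Calculate: rate = 0.99 × 1.7 = 1.683 M/s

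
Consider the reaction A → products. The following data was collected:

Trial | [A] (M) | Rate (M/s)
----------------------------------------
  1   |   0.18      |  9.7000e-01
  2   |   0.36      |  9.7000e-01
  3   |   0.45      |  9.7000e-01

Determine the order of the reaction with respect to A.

zeroth order (0)

Step 1: Compare trials - when concentration changes, rate stays constant.
Step 2: rate₂/rate₁ = 9.7000e-01/9.7000e-01 = 1
Step 3: [A]₂/[A]₁ = 0.36/0.18 = 2
Step 4: Since rate ratio ≈ (conc ratio)^0, the reaction is zeroth order.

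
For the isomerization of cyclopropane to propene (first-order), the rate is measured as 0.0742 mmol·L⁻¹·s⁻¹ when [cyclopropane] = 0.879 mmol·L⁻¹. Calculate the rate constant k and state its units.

0.08441 s⁻¹

Step 1: rate = k[cyclopropane]^1, so k = rate / [cyclopropane]^1.
Step 2: k = 0.0742 / (0.879)^1 = 0.0742 / 0.879.
Step 3: k = 0.08441 s⁻¹.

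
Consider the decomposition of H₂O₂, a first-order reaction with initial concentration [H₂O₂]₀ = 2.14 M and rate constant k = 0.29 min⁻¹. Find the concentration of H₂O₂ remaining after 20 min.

0.006479 M

Step 1: For a first-order reaction: [H₂O₂] = [H₂O₂]₀ × e^(-kt)
Step 2: [H₂O₂] = 2.14 × e^(-0.29 × 20)
Step 3: [H₂O₂] = 2.14 × e^(-5.8)
Step 4: [H₂O₂] = 2.14 × 0.00302755 = 0.006479 M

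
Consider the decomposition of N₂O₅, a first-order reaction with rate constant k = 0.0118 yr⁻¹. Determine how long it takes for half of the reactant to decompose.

58.74 yr

Step 1: For a first-order reaction, t₁/₂ = ln(2)/k
Step 2: t₁/₂ = ln(2)/0.0118
Step 3: t₁/₂ = 0.6931/0.0118 = 58.74 yr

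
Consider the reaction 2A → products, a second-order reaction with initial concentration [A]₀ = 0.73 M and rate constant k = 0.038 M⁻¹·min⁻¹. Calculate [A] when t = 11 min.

0.5593 M

Step 1: For a second-order reaction: 1/[A] = 1/[A]₀ + kt
Step 2: 1/[A] = 1/0.73 + 0.038 × 11
Step 3: 1/[A] = 1.37 + 0.418 = 1.788
Step 4: [A] = 1/1.788 = 0.5593 M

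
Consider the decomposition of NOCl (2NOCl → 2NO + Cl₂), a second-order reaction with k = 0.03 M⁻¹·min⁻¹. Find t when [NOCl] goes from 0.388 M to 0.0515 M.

561.3 min

Step 1: For second-order: t = (1/[NOCl] - 1/[NOCl]₀)/k
Step 2: t = (1/0.0515 - 1/0.388)/0.03
Step 3: t = (19.42 - 2.577)/0.03
Step 4: t = 16.84/0.03 = 561.3 min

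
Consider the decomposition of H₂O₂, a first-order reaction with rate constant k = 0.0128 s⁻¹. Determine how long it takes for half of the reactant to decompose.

54.15 s

Step 1: For a first-order reaction, t₁/₂ = ln(2)/k
Step 2: t₁/₂ = ln(2)/0.0128
Step 3: t₁/₂ = 0.6931/0.0128 = 54.15 s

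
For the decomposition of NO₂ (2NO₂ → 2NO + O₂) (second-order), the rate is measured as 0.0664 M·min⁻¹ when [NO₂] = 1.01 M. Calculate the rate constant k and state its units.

0.06509 M⁻¹·min⁻¹

Step 1: rate = k[NO₂]^2, so k = rate / [NO₂]^2.
Step 2: k = 0.0664 / (1.01)^2 = 0.0664 / 1.02.
Step 3: k = 0.06509 M⁻¹·min⁻¹.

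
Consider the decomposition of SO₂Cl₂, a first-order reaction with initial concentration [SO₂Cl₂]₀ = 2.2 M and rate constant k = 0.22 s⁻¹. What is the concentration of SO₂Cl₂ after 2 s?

1.417 M

Step 1: For a first-order reaction: [SO₂Cl₂] = [SO₂Cl₂]₀ × e^(-kt)
Step 2: [SO₂Cl₂] = 2.2 × e^(-0.22 × 2)
Step 3: [SO₂Cl₂] = 2.2 × e^(-0.44)
Step 4: [SO₂Cl₂] = 2.2 × 0.644036 = 1.417 M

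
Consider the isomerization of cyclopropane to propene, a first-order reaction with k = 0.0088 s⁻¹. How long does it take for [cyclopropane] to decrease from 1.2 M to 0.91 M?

31.44 s

Step 1: For first-order: t = ln([cyclopropane]₀/[cyclopropane])/k
Step 2: t = ln(1.2/0.91)/0.0088
Step 3: t = ln(1.319)/0.0088
Step 4: t = 0.2766/0.0088 = 31.44 s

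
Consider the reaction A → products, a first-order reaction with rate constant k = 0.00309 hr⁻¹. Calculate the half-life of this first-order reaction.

224.3 hr

Step 1: For a first-order reaction, t₁/₂ = ln(2)/k
Step 2: t₁/₂ = ln(2)/0.00309
Step 3: t₁/₂ = 0.6931/0.00309 = 224.3 hr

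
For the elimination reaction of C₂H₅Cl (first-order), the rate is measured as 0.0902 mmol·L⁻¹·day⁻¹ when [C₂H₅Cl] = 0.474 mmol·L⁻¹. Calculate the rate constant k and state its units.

0.1903 day⁻¹

Step 1: rate = k[C₂H₅Cl]^1, so k = rate / [C₂H₅Cl]^1.
Step 2: k = 0.0902 / (0.474)^1 = 0.0902 / 0.474.
Step 3: k = 0.1903 day⁻¹.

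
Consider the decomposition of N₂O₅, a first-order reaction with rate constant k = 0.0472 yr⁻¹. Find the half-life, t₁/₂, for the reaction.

14.69 yr

Step 1: For a first-order reaction, t₁/₂ = ln(2)/k
Step 2: t₁/₂ = ln(2)/0.0472
Step 3: t₁/₂ = 0.6931/0.0472 = 14.69 yr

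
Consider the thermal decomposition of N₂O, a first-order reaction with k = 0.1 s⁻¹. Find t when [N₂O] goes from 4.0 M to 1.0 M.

13.86 s

Step 1: For first-order: t = ln([N₂O]₀/[N₂O])/k
Step 2: t = ln(4.0/1.0)/0.1
Step 3: t = ln(4)/0.1
Step 4: t = 1.386/0.1 = 13.86 s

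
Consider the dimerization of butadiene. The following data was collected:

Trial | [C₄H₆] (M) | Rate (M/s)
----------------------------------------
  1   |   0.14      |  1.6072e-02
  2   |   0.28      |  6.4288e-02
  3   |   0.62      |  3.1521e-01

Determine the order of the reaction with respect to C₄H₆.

second order (2)

Step 1: Compare trials to find order n where rate₂/rate₁ = ([C₄H₆]₂/[C₄H₆]₁)^n
Step 2: rate₂/rate₁ = 6.4288e-02/1.6072e-02 = 4
Step 3: [C₄H₆]₂/[C₄H₆]₁ = 0.28/0.14 = 2
Step 4: n = ln(4)/ln(2) = 2.00 ≈ 2
Step 5: The reaction is second order in C₄H₆.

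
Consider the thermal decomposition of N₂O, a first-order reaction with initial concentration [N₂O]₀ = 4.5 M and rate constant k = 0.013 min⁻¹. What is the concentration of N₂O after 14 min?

3.751 M

Step 1: For a first-order reaction: [N₂O] = [N₂O]₀ × e^(-kt)
Step 2: [N₂O] = 4.5 × e^(-0.013 × 14)
Step 3: [N₂O] = 4.5 × e^(-0.182)
Step 4: [N₂O] = 4.5 × 0.833601 = 3.751 M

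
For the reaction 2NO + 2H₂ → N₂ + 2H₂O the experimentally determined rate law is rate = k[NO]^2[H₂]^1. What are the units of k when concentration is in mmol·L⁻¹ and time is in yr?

(mmol·L⁻¹)⁻²·yr⁻¹

Step 1: Overall order = 2 + 1 = 3.
Step 2: rate has units mmol·L⁻¹·yr⁻¹; [NO]^2[H₂]^1 has units (mmol·L⁻¹)^3.
Step 3: k = rate/([NO]^2[H₂]^1), so units of k = (mmol·L⁻¹)^(1-3)·yr⁻¹ = (mmol·L⁻¹)⁻²·yr⁻¹.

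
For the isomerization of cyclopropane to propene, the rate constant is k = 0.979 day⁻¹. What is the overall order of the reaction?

first order (1)

Step 1: The units of k for an nth-order reaction are (concentration)^(1-n)·(time)⁻¹.
Step 2: Here k has units day⁻¹, so the concentration exponent is 0.
Step 3: 1 - n = 0 ⇒ n = 1. The reaction is first order.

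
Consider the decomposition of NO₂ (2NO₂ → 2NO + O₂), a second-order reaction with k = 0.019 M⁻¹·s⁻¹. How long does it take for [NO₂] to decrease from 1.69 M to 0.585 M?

58.83 s

Step 1: For second-order: t = (1/[NO₂] - 1/[NO₂]₀)/k
Step 2: t = (1/0.585 - 1/1.69)/0.019
Step 3: t = (1.709 - 0.5917)/0.019
Step 4: t = 1.118/0.019 = 58.83 s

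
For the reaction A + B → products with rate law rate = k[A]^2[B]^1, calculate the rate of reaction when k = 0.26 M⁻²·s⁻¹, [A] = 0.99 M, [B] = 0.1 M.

0.02548 M/s

Step 1: The rate law is rate = k[A]^2[B]^1
Step 2: Substitute: rate = 0.26 × (0.99)^2 × (0.1)^1
Step 3: rate = 0.26 × 0.9801 × 0.1 = 0.0254826 M/s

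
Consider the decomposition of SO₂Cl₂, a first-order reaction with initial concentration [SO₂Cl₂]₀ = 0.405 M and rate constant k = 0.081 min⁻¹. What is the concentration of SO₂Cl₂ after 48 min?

0.008297 M

Step 1: For a first-order reaction: [SO₂Cl₂] = [SO₂Cl₂]₀ × e^(-kt)
Step 2: [SO₂Cl₂] = 0.405 × e^(-0.081 × 48)
Step 3: [SO₂Cl₂] = 0.405 × e^(-3.888)
Step 4: [SO₂Cl₂] = 0.405 × 0.0204863 = 0.008297 M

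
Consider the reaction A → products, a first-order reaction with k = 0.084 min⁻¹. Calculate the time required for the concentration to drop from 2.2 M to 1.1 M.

8.252 min

Step 1: For first-order: t = ln([A]₀/[A])/k
Step 2: t = ln(2.2/1.1)/0.084
Step 3: t = ln(2)/0.084
Step 4: t = 0.6931/0.084 = 8.252 min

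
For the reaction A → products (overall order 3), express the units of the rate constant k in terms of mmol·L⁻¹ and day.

(mmol·L⁻¹)⁻²·day⁻¹

Step 1: For overall order n, rate = k × (concentration)^n.
Step 2: Rate has units mmol·L⁻¹·day⁻¹; concentration term has units (mmol·L⁻¹)^3.
Step 3: k = rate / (concentration)^n, so units of k = (mmol·L⁻¹)^(1-3)·day⁻¹ = (mmol·L⁻¹)⁻²·day⁻¹.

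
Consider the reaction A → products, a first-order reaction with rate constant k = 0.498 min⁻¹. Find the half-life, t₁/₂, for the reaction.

1.392 min

Step 1: For a first-order reaction, t₁/₂ = ln(2)/k
Step 2: t₁/₂ = ln(2)/0.498
Step 3: t₁/₂ = 0.6931/0.498 = 1.392 min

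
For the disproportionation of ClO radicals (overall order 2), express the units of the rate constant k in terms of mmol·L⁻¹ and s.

(mmol·L⁻¹)⁻¹·s⁻¹

Step 1: For overall order n, rate = k × (concentration)^n.
Step 2: Rate has units mmol·L⁻¹·s⁻¹; concentration term has units (mmol·L⁻¹)^2.
Step 3: k = rate / (concentration)^n, so units of k = (mmol·L⁻¹)^(1-2)·s⁻¹ = (mmol·L⁻¹)⁻¹·s⁻¹.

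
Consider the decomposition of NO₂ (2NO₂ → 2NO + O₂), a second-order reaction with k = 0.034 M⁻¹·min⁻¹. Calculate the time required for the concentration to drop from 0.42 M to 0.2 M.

77.03 min

Step 1: For second-order: t = (1/[NO₂] - 1/[NO₂]₀)/k
Step 2: t = (1/0.2 - 1/0.42)/0.034
Step 3: t = (5 - 2.381)/0.034
Step 4: t = 2.619/0.034 = 77.03 min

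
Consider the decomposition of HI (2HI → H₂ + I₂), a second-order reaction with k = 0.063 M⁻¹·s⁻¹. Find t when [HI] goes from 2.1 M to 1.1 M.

6.871 s

Step 1: For second-order: t = (1/[HI] - 1/[HI]₀)/k
Step 2: t = (1/1.1 - 1/2.1)/0.063
Step 3: t = (0.9091 - 0.4762)/0.063
Step 4: t = 0.4329/0.063 = 6.871 s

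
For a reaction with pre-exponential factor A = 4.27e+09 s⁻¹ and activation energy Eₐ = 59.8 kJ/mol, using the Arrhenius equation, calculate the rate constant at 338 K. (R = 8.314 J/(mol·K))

2.45e+00 s⁻¹

Step 1: Use the Arrhenius equation: k = A × exp(-Eₐ/RT)
Step 2: Convert Eₐ to J/mol: 59.8 kJ/mol = 59800 J/mol
Step 3: Calculate the exponent: -Eₐ/(RT) = -59800/(8.314 × 338) = -21.28014
Step 4: k = 4.27e+09 × exp(-21.28014)
Step 5: k = 4.27e+09 × 5.72997e-10 = 2.4467e+00 s⁻¹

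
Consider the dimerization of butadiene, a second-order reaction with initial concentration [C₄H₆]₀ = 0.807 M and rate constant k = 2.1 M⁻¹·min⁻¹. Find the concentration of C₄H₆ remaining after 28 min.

0.01666 M

Step 1: For a second-order reaction: 1/[C₄H₆] = 1/[C₄H₆]₀ + kt
Step 2: 1/[C₄H₆] = 1/0.807 + 2.1 × 28
Step 3: 1/[C₄H₆] = 1.239 + 58.8 = 60.04
Step 4: [C₄H₆] = 1/60.04 = 0.01666 M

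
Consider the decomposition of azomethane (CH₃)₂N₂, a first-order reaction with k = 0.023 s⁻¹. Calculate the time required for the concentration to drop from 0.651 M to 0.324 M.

30.34 s

Step 1: For first-order: t = ln([azomethane]₀/[azomethane])/k
Step 2: t = ln(0.651/0.324)/0.023
Step 3: t = ln(2.009)/0.023
Step 4: t = 0.6978/0.023 = 30.34 s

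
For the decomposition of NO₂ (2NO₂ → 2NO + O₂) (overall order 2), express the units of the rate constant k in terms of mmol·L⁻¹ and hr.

(mmol·L⁻¹)⁻¹·hr⁻¹

Step 1: For overall order n, rate = k × (concentration)^n.
Step 2: Rate has units mmol·L⁻¹·hr⁻¹; concentration term has units (mmol·L⁻¹)^2.
Step 3: k = rate / (concentration)^n, so units of k = (mmol·L⁻¹)^(1-2)·hr⁻¹ = (mmol·L⁻¹)⁻¹·hr⁻¹.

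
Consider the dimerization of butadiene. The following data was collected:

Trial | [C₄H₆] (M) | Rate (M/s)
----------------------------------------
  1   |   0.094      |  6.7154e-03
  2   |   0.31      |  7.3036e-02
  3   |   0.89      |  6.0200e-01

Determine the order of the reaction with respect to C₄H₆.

second order (2)

Step 1: Compare trials to find order n where rate₂/rate₁ = ([C₄H₆]₂/[C₄H₆]₁)^n
Step 2: rate₂/rate₁ = 7.3036e-02/6.7154e-03 = 10.88
Step 3: [C₄H₆]₂/[C₄H₆]₁ = 0.31/0.094 = 3.298
Step 4: n = ln(10.88)/ln(3.298) = 2.00 ≈ 2
Step 5: The reaction is second order in C₄H₆.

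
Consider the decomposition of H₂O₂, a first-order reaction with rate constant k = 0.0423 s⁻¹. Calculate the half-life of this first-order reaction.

16.39 s

Step 1: For a first-order reaction, t₁/₂ = ln(2)/k
Step 2: t₁/₂ = ln(2)/0.0423
Step 3: t₁/₂ = 0.6931/0.0423 = 16.39 s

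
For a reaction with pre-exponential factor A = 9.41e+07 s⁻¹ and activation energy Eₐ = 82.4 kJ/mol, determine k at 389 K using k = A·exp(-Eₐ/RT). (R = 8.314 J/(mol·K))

8.10e-04 s⁻¹

Step 1: Use the Arrhenius equation: k = A × exp(-Eₐ/RT)
Step 2: Convert Eₐ to J/mol: 82.4 kJ/mol = 82400 J/mol
Step 3: Calculate the exponent: -Eₐ/(RT) = -82400/(8.314 × 389) = -25.47813
Step 4: k = 9.41e+07 × exp(-25.47813)
Step 5: k = 9.41e+07 × 8.60971e-12 = 8.1017e-04 s⁻¹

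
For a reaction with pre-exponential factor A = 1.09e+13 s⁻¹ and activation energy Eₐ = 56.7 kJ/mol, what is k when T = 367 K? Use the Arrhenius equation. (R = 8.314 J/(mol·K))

9.27e+04 s⁻¹

Step 1: Use the Arrhenius equation: k = A × exp(-Eₐ/RT)
Step 2: Convert Eₐ to J/mol: 56.7 kJ/mol = 56700 J/mol
Step 3: Calculate the exponent: -Eₐ/(RT) = -56700/(8.314 × 367) = -18.58262
Step 4: k = 1.09e+13 × exp(-18.58262)
Step 5: k = 1.09e+13 × 8.50493e-09 = 9.2704e+04 s⁻¹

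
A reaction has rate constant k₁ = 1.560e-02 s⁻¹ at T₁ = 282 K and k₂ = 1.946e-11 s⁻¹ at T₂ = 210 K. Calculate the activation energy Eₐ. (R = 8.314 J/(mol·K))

140.2 kJ/mol

Step 1: Use the two-temperature Arrhenius form: ln(k₂/k₁) = -Eₐ/R × (1/T₂ - 1/T₁)
Step 2: ln(k₂/k₁) = ln(1.946e-11/1.560e-02) = ln(1.24744e-09) = -20.5022
Step 3: 1/T₂ - 1/T₁ = 1/210 - 1/282 = 1.215805e-03 K⁻¹
Step 4: Eₐ = -R × ln(k₂/k₁) / (1/T₂ - 1/T₁) = -8.314 × -20.5022 / 1.215805e-03
Step 5: Eₐ = 1.4020e+05 J/mol = 140.2 kJ/mol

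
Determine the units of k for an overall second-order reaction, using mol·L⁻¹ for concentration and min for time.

(mol·L⁻¹)⁻¹·min⁻¹

Step 1: For overall order n, rate = k × (concentration)^n.
Step 2: Rate has units mol·L⁻¹·min⁻¹; concentration term has units (mol·L⁻¹)^2.
Step 3: k = rate / (concentration)^n, so units of k = (mol·L⁻¹)^(1-2)·min⁻¹ = (mol·L⁻¹)⁻¹·min⁻¹.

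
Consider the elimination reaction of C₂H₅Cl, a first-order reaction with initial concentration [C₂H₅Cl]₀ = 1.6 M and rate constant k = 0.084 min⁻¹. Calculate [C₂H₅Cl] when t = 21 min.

0.2742 M

Step 1: For a first-order reaction: [C₂H₅Cl] = [C₂H₅Cl]₀ × e^(-kt)
Step 2: [C₂H₅Cl] = 1.6 × e^(-0.084 × 21)
Step 3: [C₂H₅Cl] = 1.6 × e^(-1.764)
Step 4: [C₂H₅Cl] = 1.6 × 0.171358 = 0.2742 M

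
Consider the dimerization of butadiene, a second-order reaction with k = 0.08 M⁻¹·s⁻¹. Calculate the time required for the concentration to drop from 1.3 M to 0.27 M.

36.68 s

Step 1: For second-order: t = (1/[C₄H₆] - 1/[C₄H₆]₀)/k
Step 2: t = (1/0.27 - 1/1.3)/0.08
Step 3: t = (3.704 - 0.7692)/0.08
Step 4: t = 2.934/0.08 = 36.68 s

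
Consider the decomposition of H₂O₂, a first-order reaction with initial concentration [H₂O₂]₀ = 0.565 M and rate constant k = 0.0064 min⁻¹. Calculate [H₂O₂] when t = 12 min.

0.5232 M

Step 1: For a first-order reaction: [H₂O₂] = [H₂O₂]₀ × e^(-kt)
Step 2: [H₂O₂] = 0.565 × e^(-0.0064 × 12)
Step 3: [H₂O₂] = 0.565 × e^(-0.0768)
Step 4: [H₂O₂] = 0.565 × 0.926075 = 0.5232 M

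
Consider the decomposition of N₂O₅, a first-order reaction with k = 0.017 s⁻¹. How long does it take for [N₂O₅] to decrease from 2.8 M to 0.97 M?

62.36 s

Step 1: For first-order: t = ln([N₂O₅]₀/[N₂O₅])/k
Step 2: t = ln(2.8/0.97)/0.017
Step 3: t = ln(2.887)/0.017
Step 4: t = 1.06/0.017 = 62.36 s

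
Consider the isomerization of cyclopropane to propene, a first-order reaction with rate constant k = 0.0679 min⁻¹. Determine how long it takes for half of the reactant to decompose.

10.21 min

Step 1: For a first-order reaction, t₁/₂ = ln(2)/k
Step 2: t₁/₂ = ln(2)/0.0679
Step 3: t₁/₂ = 0.6931/0.0679 = 10.21 min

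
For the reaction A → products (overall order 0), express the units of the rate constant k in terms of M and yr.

M·yr⁻¹

Step 1: For overall order n, rate = k × (concentration)^n.
Step 2: Rate has units M·yr⁻¹; concentration term has units M^0.
Step 3: k = rate / (concentration)^n, so units of k = M^(1-0)·yr⁻¹ = M·yr⁻¹.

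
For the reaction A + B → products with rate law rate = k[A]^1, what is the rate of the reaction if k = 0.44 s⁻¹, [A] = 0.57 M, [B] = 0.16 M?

0.2508 M/s

Step 1: The rate law is rate = k[A]^1
Step 2: Note that the rate does not depend on [B] (zero order in B).
Step 3: rate = 0.44 × (0.57)^1 = 0.2508 M/s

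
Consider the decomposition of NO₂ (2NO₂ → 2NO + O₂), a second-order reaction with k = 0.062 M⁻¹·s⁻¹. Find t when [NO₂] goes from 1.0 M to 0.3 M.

37.63 s

Step 1: For second-order: t = (1/[NO₂] - 1/[NO₂]₀)/k
Step 2: t = (1/0.3 - 1/1.0)/0.062
Step 3: t = (3.333 - 1)/0.062
Step 4: t = 2.333/0.062 = 37.63 s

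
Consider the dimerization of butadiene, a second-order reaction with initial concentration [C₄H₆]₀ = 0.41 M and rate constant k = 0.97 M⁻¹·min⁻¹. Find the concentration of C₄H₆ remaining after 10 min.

0.08238 M

Step 1: For a second-order reaction: 1/[C₄H₆] = 1/[C₄H₆]₀ + kt
Step 2: 1/[C₄H₆] = 1/0.41 + 0.97 × 10
Step 3: 1/[C₄H₆] = 2.439 + 9.7 = 12.14
Step 4: [C₄H₆] = 1/12.14 = 0.08238 M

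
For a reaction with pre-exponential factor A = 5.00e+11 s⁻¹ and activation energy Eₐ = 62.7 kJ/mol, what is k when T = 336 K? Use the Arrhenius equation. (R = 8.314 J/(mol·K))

8.94e+01 s⁻¹

Step 1: Use the Arrhenius equation: k = A × exp(-Eₐ/RT)
Step 2: Convert Eₐ to J/mol: 62.7 kJ/mol = 62700 J/mol
Step 3: Calculate the exponent: -Eₐ/(RT) = -62700/(8.314 × 336) = -22.44493
Step 4: k = 5.00e+11 × exp(-22.44493)
Step 5: k = 5.00e+11 × 1.78768e-10 = 8.9384e+01 s⁻¹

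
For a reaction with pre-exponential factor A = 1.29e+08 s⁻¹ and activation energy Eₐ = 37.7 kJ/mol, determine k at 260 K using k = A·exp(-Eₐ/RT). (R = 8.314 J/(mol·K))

3.44e+00 s⁻¹

Step 1: Use the Arrhenius equation: k = A × exp(-Eₐ/RT)
Step 2: Convert Eₐ to J/mol: 37.7 kJ/mol = 37700 J/mol
Step 3: Calculate the exponent: -Eₐ/(RT) = -37700/(8.314 × 260) = -17.44046
Step 4: k = 1.29e+08 × exp(-17.44046)
Step 5: k = 1.29e+08 × 2.66504e-08 = 3.4379e+00 s⁻¹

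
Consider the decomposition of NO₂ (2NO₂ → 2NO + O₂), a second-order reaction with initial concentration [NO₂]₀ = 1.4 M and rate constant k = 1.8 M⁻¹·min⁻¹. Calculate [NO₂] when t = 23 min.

0.02374 M

Step 1: For a second-order reaction: 1/[NO₂] = 1/[NO₂]₀ + kt
Step 2: 1/[NO₂] = 1/1.4 + 1.8 × 23
Step 3: 1/[NO₂] = 0.7143 + 41.4 = 42.11
Step 4: [NO₂] = 1/42.11 = 0.02374 M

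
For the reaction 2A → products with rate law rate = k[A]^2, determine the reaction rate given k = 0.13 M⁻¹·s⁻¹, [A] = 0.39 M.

0.01977 M/s

Step 1: Identify the rate law: rate = k[A]^2
Step 2: Substitute values: rate = 0.13 × (0.39)^2
Step 3: Calculate: rate = 0.13 × 0.1521 = 0.019773 M/s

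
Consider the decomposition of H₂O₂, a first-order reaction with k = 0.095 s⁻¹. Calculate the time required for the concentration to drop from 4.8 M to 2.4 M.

7.296 s

Step 1: For first-order: t = ln([H₂O₂]₀/[H₂O₂])/k
Step 2: t = ln(4.8/2.4)/0.095
Step 3: t = ln(2)/0.095
Step 4: t = 0.6931/0.095 = 7.296 s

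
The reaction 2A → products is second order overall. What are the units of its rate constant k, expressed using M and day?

M⁻¹·day⁻¹

Step 1: For overall order n, rate = k × (concentration)^n.
Step 2: Rate has units M·day⁻¹; concentration term has units M^2.
Step 3: k = rate / (concentration)^n, so units of k = M^(1-2)·day⁻¹ = M⁻¹·day⁻¹.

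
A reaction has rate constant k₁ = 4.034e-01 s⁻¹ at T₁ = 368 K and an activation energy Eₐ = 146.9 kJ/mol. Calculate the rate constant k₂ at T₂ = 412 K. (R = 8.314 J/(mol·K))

6.802e+01 s⁻¹

Step 1: Use the two-temperature Arrhenius form: ln(k₂/k₁) = -Eₐ/R × (1/T₂ - 1/T₁)
Step 2: Convert Eₐ to J/mol: 146.9 kJ/mol = 146900 J/mol
Step 3: 1/T₂ - 1/T₁ = 1/412 - 1/368 = -2.902068e-04 K⁻¹
Step 4: ln(k₂/k₁) = -146900/8.314 × -2.902068e-04 = 5.12766
Step 5: k₂ = k₁ × exp(5.12766) = 4.034e-01 × 1.68622e+02 = 6.802e+01 s⁻¹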